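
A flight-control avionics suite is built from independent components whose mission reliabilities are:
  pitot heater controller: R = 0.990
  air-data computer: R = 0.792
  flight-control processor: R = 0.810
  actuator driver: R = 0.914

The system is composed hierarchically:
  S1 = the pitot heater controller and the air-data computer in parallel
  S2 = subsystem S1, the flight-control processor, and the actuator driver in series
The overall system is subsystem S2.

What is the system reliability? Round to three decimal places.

Parallel (pitot heater controller and air-data computer): 1 − (1 − 0.99000)(1 − 0.79200) = 0.99792
Series ([0.99792], flight-control processor, and actuator driver): 0.99792 × 0.81000 × 0.91400 = 0.739

0.739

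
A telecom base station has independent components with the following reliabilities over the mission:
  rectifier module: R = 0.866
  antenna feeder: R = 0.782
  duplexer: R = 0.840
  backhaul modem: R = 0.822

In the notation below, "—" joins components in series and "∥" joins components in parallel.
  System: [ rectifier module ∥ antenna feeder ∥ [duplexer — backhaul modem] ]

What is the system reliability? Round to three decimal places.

Series (duplexer and backhaul modem): 0.84000 × 0.82200 = 0.69048
Parallel (rectifier module, antenna feeder, and [0.69048]): 1 − (1 − 0.86600)(1 − 0.78200)(1 − 0.69048) = 0.991

0.991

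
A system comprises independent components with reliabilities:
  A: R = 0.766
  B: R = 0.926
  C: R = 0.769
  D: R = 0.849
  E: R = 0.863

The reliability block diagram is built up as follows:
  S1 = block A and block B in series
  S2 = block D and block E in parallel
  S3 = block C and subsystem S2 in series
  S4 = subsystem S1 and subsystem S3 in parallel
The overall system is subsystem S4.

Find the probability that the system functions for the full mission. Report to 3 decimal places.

Series (A and B): 0.76600 × 0.92600 = 0.70932
Parallel (D and E): 1 − (1 − 0.84900)(1 − 0.86300) = 0.97931
Series (C and [0.97931]): 0.76900 × 0.97931 = 0.75309
Parallel ([0.70932] and [0.75309]): 1 − (1 − 0.70932)(1 − 0.75309) = 0.928

0.928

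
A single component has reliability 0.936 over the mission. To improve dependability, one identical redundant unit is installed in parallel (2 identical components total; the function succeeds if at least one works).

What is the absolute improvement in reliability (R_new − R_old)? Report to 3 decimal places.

0.060

R_before = 0.936
R_after = 1 − (1 − 0.936)^2 = 0.996
ΔR = 0.996 − 0.936 = 0.060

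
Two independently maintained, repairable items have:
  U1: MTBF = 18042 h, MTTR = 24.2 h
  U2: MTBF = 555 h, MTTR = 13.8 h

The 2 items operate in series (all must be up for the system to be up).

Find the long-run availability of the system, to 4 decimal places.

0.9744

A(U1) = MTBF/(MTBF+MTTR) = 18042/(18042+24.2) = 0.998660
A(U2) = MTBF/(MTBF+MTTR) = 555/(555+13.8) = 0.975738
Series availability: 0.998660 × 0.975738 = 0.9744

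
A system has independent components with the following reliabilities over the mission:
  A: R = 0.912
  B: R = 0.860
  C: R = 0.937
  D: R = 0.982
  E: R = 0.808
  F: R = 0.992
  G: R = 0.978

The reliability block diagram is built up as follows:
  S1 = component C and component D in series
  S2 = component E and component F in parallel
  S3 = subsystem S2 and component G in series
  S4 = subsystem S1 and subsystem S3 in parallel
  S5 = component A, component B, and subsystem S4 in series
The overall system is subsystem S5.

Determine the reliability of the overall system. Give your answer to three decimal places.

Series (C and D): 0.93700 × 0.98200 = 0.92013
Parallel (E and F): 1 − (1 − 0.80800)(1 − 0.99200) = 0.99846
Series ([0.99846] and G): 0.99846 × 0.97800 = 0.97649
Parallel ([0.92013] and [0.97649]): 1 − (1 − 0.92013)(1 − 0.97649) = 0.99812
Series (A, B, and [0.99812]): 0.91200 × 0.86000 × 0.99812 = 0.783

0.783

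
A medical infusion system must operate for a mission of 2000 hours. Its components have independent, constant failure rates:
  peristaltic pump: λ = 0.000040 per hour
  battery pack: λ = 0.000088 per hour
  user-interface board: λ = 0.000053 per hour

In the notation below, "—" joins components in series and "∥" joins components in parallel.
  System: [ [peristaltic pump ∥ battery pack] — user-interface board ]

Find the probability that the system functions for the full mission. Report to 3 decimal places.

R(peristaltic pump) = exp(−0.000040 × 2000) = 0.92312
R(battery pack) = exp(−0.000088 × 2000) = 0.83862
R(user-interface board) = exp(−0.000053 × 2000) = 0.89942
Parallel (peristaltic pump and battery pack): 1 − (1 − 0.92312)(1 − 0.83862) = 0.98759
Series ([0.98759] and user-interface board): 0.98759 × 0.89942 = 0.888

0.888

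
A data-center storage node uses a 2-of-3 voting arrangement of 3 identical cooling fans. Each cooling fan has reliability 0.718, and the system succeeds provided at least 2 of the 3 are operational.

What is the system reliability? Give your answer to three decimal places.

R = Σ_{i=2}^{3} C(3,i) p^i (1−p)^{3−i} with p = 0.718
C(3,2)·0.718^2·0.282^1 = 0.43613
C(3,3)·0.718^3·0.282^0 = 0.37015
Sum = 0.806

0.806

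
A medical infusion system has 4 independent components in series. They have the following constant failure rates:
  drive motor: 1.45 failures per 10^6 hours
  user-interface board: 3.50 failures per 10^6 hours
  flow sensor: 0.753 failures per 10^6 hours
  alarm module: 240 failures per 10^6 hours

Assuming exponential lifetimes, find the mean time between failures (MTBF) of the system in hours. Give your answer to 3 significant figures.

4070

Series of exponential components: λ_sys = Σ λ_i
λ_sys = 0.00000145 + 0.00000350 + 0.000000753 + 0.000240 = 2.4570e-04 /h
MTBF = 1 / λ_sys = 4070 h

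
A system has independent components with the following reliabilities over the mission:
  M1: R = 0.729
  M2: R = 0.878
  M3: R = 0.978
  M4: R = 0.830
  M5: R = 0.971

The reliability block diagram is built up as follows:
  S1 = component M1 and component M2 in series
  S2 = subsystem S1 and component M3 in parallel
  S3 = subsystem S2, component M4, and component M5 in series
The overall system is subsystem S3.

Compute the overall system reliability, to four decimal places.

0.7995

Series (M1 and M2): 0.729000 × 0.878000 = 0.640062
Parallel ([0.640062] and M3): 1 − (1 − 0.640062)(1 − 0.978000) = 0.992081
Series ([0.992081], M4, and M5): 0.992081 × 0.830000 × 0.971000 = 0.7995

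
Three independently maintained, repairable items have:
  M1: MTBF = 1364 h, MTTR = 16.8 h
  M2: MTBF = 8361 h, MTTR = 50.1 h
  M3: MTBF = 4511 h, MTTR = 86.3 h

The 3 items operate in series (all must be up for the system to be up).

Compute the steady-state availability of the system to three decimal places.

A(M1) = MTBF/(MTBF+MTTR) = 1364/(1364+16.8) = 0.987833
A(M2) = MTBF/(MTBF+MTTR) = 8361/(8361+50.1) = 0.994044
A(M3) = MTBF/(MTBF+MTTR) = 4511/(4511+86.3) = 0.981228
Series availability: 0.987833 × 0.994044 × 0.981228 = 0.964

0.964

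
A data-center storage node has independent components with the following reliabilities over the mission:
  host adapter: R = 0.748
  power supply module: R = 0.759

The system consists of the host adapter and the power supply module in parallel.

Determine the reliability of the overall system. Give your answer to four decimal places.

0.9393

Parallel (host adapter and power supply module): 1 − (1 − 0.748000)(1 − 0.759000) = 0.9393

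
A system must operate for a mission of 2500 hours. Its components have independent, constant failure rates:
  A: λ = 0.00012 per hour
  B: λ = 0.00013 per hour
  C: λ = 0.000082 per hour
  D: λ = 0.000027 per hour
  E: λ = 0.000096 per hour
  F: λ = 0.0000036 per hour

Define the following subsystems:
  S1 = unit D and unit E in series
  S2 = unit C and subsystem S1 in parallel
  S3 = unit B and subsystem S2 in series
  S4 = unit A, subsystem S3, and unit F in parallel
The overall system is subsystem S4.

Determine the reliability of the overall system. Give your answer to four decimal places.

R(A) = exp(−0.00012 × 2500) = 0.740818
R(B) = exp(−0.00013 × 2500) = 0.722527
R(C) = exp(−0.000082 × 2500) = 0.814647
R(D) = exp(−0.000027 × 2500) = 0.934728
R(E) = exp(−0.000096 × 2500) = 0.786628
R(F) = exp(−0.0000036 × 2500) = 0.991040
Series (D and E): 0.934728 × 0.786628 = 0.735283
Parallel (C and [0.735283]): 1 − (1 − 0.814647)(1 − 0.735283) = 0.950934
Series (B and [0.950934]): 0.722527 × 0.950934 = 0.687075
Parallel (A, [0.687075], and F): 1 − (1 − 0.740818)(1 − 0.687075)(1 − 0.991040) = 0.9993

0.9993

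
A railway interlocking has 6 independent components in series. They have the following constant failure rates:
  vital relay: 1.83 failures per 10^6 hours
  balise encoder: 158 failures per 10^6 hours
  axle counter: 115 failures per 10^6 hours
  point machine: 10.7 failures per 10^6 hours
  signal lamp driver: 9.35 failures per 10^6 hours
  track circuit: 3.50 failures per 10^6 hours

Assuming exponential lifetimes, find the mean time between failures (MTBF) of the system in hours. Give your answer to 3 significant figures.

Series of exponential components: λ_sys = Σ λ_i
λ_sys = 0.00000183 + 0.000158 + 0.000115 + 0.0000107 + 0.00000935 + 0.00000350 = 2.9838e-04 /h
MTBF = 1 / λ_sys = 3350 h

3350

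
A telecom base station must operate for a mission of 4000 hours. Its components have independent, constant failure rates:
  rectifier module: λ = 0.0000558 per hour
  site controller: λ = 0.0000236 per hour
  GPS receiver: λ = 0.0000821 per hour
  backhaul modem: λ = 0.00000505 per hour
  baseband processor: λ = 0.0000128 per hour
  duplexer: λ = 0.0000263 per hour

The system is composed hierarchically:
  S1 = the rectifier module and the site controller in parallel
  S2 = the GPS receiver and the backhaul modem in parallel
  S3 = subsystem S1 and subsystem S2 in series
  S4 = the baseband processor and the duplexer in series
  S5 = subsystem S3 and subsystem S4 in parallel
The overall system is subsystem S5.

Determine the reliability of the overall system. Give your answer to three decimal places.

0.997

R(rectifier module) = exp(−0.0000558 × 4000) = 0.79995
R(site controller) = exp(−0.0000236 × 4000) = 0.90992
R(GPS receiver) = exp(−0.0000821 × 4000) = 0.72007
R(backhaul modem) = exp(−0.00000505 × 4000) = 0.98000
R(baseband processor) = exp(−0.0000128 × 4000) = 0.95009
R(duplexer) = exp(−0.0000263 × 4000) = 0.90014
Parallel (rectifier module and site controller): 1 − (1 − 0.79995)(1 − 0.90992) = 0.98198
Parallel (GPS receiver and backhaul modem): 1 − (1 − 0.72007)(1 − 0.98000) = 0.99440
Series ([0.98198] and [0.99440]): 0.98198 × 0.99440 = 0.97648
Series (baseband processor and duplexer): 0.95009 × 0.90014 = 0.85521
Parallel ([0.97648] and [0.85521]): 1 − (1 − 0.97648)(1 − 0.85521) = 0.997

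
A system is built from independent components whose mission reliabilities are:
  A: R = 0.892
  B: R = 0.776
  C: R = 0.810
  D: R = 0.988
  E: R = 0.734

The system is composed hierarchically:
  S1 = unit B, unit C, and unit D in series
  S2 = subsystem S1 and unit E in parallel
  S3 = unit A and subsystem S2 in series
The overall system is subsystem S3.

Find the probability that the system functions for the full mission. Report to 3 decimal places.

Series (B, C, and D): 0.77600 × 0.81000 × 0.98800 = 0.62102
Parallel ([0.62102] and E): 1 − (1 − 0.62102)(1 − 0.73400) = 0.89919
Series (A and [0.89919]): 0.89200 × 0.89919 = 0.802

0.802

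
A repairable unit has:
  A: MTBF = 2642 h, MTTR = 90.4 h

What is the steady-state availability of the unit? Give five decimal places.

A(A) = MTBF/(MTBF+MTTR) = 2642/(2642+90.4) = 0.96692

0.96692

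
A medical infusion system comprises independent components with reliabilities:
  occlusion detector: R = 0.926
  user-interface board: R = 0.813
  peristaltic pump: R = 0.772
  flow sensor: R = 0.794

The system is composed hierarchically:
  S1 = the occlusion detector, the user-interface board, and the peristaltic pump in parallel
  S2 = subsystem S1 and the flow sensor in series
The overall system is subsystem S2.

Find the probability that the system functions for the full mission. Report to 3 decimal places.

Parallel (occlusion detector, user-interface board, and peristaltic pump): 1 − (1 − 0.92600)(1 − 0.81300)(1 − 0.77200) = 0.99684
Series ([0.99684] and flow sensor): 0.99684 × 0.79400 = 0.791

0.791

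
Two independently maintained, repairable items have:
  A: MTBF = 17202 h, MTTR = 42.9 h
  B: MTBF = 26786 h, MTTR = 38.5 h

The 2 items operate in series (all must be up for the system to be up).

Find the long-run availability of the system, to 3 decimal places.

0.996

A(A) = MTBF/(MTBF+MTTR) = 17202/(17202+42.9) = 0.997512
A(B) = MTBF/(MTBF+MTTR) = 26786/(26786+38.5) = 0.998565
Series availability: 0.997512 × 0.998565 = 0.996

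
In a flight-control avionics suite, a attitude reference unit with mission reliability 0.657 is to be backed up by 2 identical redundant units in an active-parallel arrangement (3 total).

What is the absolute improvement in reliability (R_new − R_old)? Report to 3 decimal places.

R_before = 0.657
R_after = 1 − (1 − 0.657)^3 = 0.960
ΔR = 0.960 − 0.657 = 0.303

0.303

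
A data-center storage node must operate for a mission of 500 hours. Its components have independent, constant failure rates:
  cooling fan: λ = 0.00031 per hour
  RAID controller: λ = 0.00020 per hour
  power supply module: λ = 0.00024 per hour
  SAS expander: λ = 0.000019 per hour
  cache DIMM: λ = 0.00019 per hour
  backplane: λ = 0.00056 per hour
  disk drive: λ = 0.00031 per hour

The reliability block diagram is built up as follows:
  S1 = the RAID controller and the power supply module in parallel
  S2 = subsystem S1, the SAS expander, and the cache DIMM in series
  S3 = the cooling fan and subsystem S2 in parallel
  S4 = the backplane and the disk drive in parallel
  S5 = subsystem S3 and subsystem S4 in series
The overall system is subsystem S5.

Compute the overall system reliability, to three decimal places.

R(cooling fan) = exp(−0.00031 × 500) = 0.85642
R(RAID controller) = exp(−0.00020 × 500) = 0.90484
R(power supply module) = exp(−0.00024 × 500) = 0.88692
R(SAS expander) = exp(−0.000019 × 500) = 0.99054
R(cache DIMM) = exp(−0.00019 × 500) = 0.90937
R(backplane) = exp(−0.00056 × 500) = 0.75578
R(disk drive) = exp(−0.00031 × 500) = 0.85642
Parallel (RAID controller and power supply module): 1 − (1 − 0.90484)(1 − 0.88692) = 0.98924
Series ([0.98924], SAS expander, and cache DIMM): 0.98924 × 0.99054 × 0.90937 = 0.89108
Parallel (cooling fan and [0.89108]): 1 − (1 − 0.85642)(1 − 0.89108) = 0.98436
Parallel (backplane and disk drive): 1 − (1 − 0.75578)(1 − 0.85642) = 0.96493
Series ([0.98436] and [0.96493]): 0.98436 × 0.96493 = 0.950

0.950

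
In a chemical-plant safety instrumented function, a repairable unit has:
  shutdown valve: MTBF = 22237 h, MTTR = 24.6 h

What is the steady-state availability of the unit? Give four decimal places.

A(shutdown valve) = MTBF/(MTBF+MTTR) = 22237/(22237+24.6) = 0.9989

0.9989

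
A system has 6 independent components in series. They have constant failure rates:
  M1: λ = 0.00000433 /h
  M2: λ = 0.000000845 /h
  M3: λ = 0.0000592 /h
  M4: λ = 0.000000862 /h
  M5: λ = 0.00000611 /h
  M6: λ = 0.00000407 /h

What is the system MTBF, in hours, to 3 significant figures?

13300

Series of exponential components: λ_sys = Σ λ_i
λ_sys = 0.00000433 + 0.000000845 + 0.0000592 + 0.000000862 + 0.00000611 + 0.00000407 = 7.5417e-05 /h
MTBF = 1 / λ_sys = 13300 h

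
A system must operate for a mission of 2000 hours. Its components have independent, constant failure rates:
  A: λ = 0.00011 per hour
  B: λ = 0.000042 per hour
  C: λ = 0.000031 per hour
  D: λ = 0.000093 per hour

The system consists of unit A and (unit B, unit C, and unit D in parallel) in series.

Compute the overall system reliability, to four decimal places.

0.8019

R(A) = exp(−0.00011 × 2000) = 0.802519
R(B) = exp(−0.000042 × 2000) = 0.919431
R(C) = exp(−0.000031 × 2000) = 0.939883
R(D) = exp(−0.000093 × 2000) = 0.830274
Parallel (B, C, and D): 1 − (1 − 0.919431)(1 − 0.939883)(1 − 0.830274) = 0.999178
Series (A and [0.999178]): 0.802519 × 0.999178 = 0.8019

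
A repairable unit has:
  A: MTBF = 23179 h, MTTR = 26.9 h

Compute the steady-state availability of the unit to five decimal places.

0.99884

A(A) = MTBF/(MTBF+MTTR) = 23179/(23179+26.9) = 0.99884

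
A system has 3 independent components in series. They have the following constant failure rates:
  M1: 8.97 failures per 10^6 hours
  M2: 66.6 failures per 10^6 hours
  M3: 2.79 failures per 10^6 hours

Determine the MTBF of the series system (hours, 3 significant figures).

12800

Series of exponential components: λ_sys = Σ λ_i
λ_sys = 0.00000897 + 0.0000666 + 0.00000279 = 7.8360e-05 /h
MTBF = 1 / λ_sys = 12800 h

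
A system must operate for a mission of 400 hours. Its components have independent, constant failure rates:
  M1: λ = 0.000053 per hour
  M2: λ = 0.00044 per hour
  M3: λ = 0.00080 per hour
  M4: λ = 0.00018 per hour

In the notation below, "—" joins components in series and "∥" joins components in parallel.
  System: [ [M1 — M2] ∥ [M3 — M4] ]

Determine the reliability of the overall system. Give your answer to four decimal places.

0.9420

R(M1) = exp(−0.000053 × 400) = 0.979023
R(M2) = exp(−0.00044 × 400) = 0.838618
R(M3) = exp(−0.00080 × 400) = 0.726149
R(M4) = exp(−0.00018 × 400) = 0.930531
Series (M1 and M2): 0.979023 × 0.838618 = 0.821026
Series (M3 and M4): 0.726149 × 0.930531 = 0.675704
Parallel ([0.821026] and [0.675704]): 1 − (1 − 0.821026)(1 − 0.675704) = 0.9420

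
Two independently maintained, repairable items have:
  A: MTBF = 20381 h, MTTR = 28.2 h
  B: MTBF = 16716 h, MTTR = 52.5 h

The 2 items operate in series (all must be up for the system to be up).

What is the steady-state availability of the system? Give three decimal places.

0.995

A(A) = MTBF/(MTBF+MTTR) = 20381/(20381+28.2) = 0.998618
A(B) = MTBF/(MTBF+MTTR) = 16716/(16716+52.5) = 0.996869
Series availability: 0.998618 × 0.996869 = 0.995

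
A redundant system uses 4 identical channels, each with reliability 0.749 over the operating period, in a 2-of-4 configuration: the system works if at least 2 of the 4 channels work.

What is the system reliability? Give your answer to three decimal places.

R = Σ_{i=2}^{4} C(4,i) p^i (1−p)^{4−i} with p = 0.749
C(4,2)·0.749^2·0.251^2 = 0.21206
C(4,3)·0.749^3·0.251^1 = 0.42187
C(4,4)·0.749^4·0.251^0 = 0.31472
Sum = 0.949

0.949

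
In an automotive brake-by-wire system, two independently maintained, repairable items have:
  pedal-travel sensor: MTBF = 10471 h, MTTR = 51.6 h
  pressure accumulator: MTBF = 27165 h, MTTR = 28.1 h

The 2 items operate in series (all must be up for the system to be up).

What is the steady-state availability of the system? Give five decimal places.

0.99407

A(pedal-travel sensor) = MTBF/(MTBF+MTTR) = 10471/(10471+51.6) = 0.995096
A(pressure accumulator) = MTBF/(MTBF+MTTR) = 27165/(27165+28.1) = 0.998967
Series availability: 0.995096 × 0.998967 = 0.99407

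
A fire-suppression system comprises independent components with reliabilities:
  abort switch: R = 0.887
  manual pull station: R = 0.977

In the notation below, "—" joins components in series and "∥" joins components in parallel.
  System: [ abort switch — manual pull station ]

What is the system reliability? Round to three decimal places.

Series (abort switch and manual pull station): 0.88700 × 0.97700 = 0.867

0.867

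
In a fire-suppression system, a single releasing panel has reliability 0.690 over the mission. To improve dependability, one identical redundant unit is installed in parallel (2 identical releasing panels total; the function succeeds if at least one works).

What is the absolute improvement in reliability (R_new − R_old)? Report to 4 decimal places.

R_before = 0.690
R_after = 1 − (1 − 0.690)^2 = 0.9039
ΔR = 0.9039 − 0.690 = 0.2139

0.2139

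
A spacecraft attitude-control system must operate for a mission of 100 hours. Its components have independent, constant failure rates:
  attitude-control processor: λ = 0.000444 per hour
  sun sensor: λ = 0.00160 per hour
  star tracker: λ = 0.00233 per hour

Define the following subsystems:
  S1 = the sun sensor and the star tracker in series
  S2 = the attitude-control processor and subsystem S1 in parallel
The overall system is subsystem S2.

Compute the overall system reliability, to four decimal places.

0.9859

R(attitude-control processor) = exp(−0.000444 × 100) = 0.956571
R(sun sensor) = exp(−0.00160 × 100) = 0.852144
R(star tracker) = exp(−0.00233 × 100) = 0.792154
Series (sun sensor and star tracker): 0.852144 × 0.792154 = 0.675029
Parallel (attitude-control processor and [0.675029]): 1 − (1 − 0.956571)(1 − 0.675029) = 0.9859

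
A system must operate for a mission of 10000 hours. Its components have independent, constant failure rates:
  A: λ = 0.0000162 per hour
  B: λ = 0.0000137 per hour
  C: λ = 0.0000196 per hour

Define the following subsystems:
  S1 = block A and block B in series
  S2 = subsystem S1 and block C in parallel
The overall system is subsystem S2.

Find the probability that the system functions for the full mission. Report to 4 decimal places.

R(A) = exp(−0.0000162 × 10000) = 0.850441
R(B) = exp(−0.0000137 × 10000) = 0.871970
R(C) = exp(−0.0000196 × 10000) = 0.822012
Series (A and B): 0.850441 × 0.871970 = 0.741559
Parallel ([0.741559] and C): 1 − (1 − 0.741559)(1 − 0.822012) = 0.9540

0.9540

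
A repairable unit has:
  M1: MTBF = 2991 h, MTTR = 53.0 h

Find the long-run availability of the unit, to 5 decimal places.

0.98259

A(M1) = MTBF/(MTBF+MTTR) = 2991/(2991+53.0) = 0.98259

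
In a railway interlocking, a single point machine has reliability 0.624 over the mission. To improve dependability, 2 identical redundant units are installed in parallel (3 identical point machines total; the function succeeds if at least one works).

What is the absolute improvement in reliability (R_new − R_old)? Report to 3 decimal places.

0.323

R_before = 0.624
R_after = 1 − (1 − 0.624)^3 = 0.947
ΔR = 0.947 − 0.624 = 0.323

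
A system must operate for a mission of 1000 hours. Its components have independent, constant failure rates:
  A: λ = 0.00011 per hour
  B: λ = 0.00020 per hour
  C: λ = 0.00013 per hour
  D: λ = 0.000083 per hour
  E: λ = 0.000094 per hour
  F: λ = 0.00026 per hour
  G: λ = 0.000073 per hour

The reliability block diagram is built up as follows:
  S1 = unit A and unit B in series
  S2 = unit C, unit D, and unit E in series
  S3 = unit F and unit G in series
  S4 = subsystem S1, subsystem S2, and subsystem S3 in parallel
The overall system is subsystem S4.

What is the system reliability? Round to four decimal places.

0.9800

R(A) = exp(−0.00011 × 1000) = 0.895834
R(B) = exp(−0.00020 × 1000) = 0.818731
R(C) = exp(−0.00013 × 1000) = 0.878095
R(D) = exp(−0.000083 × 1000) = 0.920351
R(E) = exp(−0.000094 × 1000) = 0.910283
R(F) = exp(−0.00026 × 1000) = 0.771052
R(G) = exp(−0.000073 × 1000) = 0.929601
Series (A and B): 0.895834 × 0.818731 = 0.733447
Series (C, D, and E): 0.878095 × 0.920351 × 0.910283 = 0.735650
Series (F and G): 0.771052 × 0.929601 = 0.716771
Parallel ([0.733447], [0.735650], and [0.716771]): 1 − (1 − 0.733447)(1 − 0.735650)(1 − 0.716771) = 0.9800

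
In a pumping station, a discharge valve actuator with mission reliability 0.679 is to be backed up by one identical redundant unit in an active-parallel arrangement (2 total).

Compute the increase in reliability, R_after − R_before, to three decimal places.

0.218

R_before = 0.679
R_after = 1 − (1 − 0.679)^2 = 0.897
ΔR = 0.897 − 0.679 = 0.218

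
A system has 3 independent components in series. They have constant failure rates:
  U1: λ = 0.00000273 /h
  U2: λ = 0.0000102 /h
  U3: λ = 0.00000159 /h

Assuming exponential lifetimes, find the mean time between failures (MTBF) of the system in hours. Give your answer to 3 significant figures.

Series of exponential components: λ_sys = Σ λ_i
λ_sys = 0.00000273 + 0.0000102 + 0.00000159 = 1.4520e-05 /h
MTBF = 1 / λ_sys = 68900 h

68900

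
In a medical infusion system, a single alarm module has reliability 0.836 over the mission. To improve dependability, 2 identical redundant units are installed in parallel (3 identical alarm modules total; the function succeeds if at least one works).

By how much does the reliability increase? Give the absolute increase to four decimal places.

R_before = 0.836
R_after = 1 − (1 − 0.836)^3 = 0.9956
ΔR = 0.9956 − 0.836 = 0.1596

0.1596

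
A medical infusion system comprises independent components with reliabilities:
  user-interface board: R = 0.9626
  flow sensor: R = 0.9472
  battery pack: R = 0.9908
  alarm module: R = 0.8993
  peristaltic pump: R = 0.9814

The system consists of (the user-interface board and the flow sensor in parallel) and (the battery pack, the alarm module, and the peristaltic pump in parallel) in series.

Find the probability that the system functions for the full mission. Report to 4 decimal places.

0.9980

Parallel (user-interface board and flow sensor): 1 − (1 − 0.962600)(1 − 0.947200) = 0.998025
Parallel (battery pack, alarm module, and peristaltic pump): 1 − (1 − 0.990800)(1 − 0.899300)(1 − 0.981400) = 0.999983
Series ([0.998025] and [0.999983]): 0.998025 × 0.999983 = 0.9980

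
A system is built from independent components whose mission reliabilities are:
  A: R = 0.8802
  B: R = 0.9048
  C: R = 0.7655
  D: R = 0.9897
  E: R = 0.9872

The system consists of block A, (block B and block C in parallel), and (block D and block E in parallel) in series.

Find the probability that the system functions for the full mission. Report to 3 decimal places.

Parallel (B and C): 1 − (1 − 0.90480)(1 − 0.76550) = 0.97768
Parallel (D and E): 1 − (1 − 0.98970)(1 − 0.98720) = 0.99987
Series (A, [0.97768], and [0.99987]): 0.88020 × 0.97768 × 0.99987 = 0.860

0.860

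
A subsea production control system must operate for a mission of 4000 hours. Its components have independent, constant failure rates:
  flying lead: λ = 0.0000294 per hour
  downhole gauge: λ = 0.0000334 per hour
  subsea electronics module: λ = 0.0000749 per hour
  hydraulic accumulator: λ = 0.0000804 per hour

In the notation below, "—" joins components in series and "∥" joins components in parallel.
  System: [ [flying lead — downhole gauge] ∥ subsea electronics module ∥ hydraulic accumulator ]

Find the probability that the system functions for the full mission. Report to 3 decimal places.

0.984

R(flying lead) = exp(−0.0000294 × 4000) = 0.88905
R(downhole gauge) = exp(−0.0000334 × 4000) = 0.87494
R(subsea electronics module) = exp(−0.0000749 × 4000) = 0.74111
R(hydraulic accumulator) = exp(−0.0000804 × 4000) = 0.72499
Series (flying lead and downhole gauge): 0.88905 × 0.87494 = 0.77787
Parallel ([0.77787], subsea electronics module, and hydraulic accumulator): 1 − (1 − 0.77787)(1 − 0.74111)(1 − 0.72499) = 0.984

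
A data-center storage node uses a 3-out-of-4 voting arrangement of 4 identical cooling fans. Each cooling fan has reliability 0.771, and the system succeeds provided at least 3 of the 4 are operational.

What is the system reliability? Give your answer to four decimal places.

R = Σ_{i=3}^{4} C(4,i) p^i (1−p)^{4−i} with p = 0.771
C(4,3)·0.771^3·0.229^1 = 0.419816
C(4,4)·0.771^4·0.229^0 = 0.353360
Sum = 0.7732

0.7732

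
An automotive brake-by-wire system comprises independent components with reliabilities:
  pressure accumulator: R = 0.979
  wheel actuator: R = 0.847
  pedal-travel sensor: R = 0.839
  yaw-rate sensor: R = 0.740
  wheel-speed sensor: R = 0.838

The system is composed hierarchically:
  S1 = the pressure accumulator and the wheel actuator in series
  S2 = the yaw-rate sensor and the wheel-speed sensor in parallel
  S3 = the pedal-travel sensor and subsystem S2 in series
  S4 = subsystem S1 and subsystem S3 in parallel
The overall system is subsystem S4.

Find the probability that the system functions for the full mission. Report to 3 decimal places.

Series (pressure accumulator and wheel actuator): 0.97900 × 0.84700 = 0.82921
Parallel (yaw-rate sensor and wheel-speed sensor): 1 − (1 − 0.74000)(1 − 0.83800) = 0.95788
Series (pedal-travel sensor and [0.95788]): 0.83900 × 0.95788 = 0.80366
Parallel ([0.82921] and [0.80366]): 1 − (1 − 0.82921)(1 − 0.80366) = 0.966

0.966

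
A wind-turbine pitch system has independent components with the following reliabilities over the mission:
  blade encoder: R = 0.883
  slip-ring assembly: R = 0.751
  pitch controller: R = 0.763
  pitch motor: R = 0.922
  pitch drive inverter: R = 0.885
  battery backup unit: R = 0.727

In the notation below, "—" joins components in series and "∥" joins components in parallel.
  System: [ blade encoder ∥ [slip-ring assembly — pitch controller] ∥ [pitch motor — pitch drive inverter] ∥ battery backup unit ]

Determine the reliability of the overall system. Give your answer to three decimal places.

0.997

Series (slip-ring assembly and pitch controller): 0.75100 × 0.76300 = 0.57301
Series (pitch motor and pitch drive inverter): 0.92200 × 0.88500 = 0.81597
Parallel (blade encoder, [0.57301], [0.81597], and battery backup unit): 1 − (1 − 0.88300)(1 − 0.57301)(1 − 0.81597)(1 − 0.72700) = 0.997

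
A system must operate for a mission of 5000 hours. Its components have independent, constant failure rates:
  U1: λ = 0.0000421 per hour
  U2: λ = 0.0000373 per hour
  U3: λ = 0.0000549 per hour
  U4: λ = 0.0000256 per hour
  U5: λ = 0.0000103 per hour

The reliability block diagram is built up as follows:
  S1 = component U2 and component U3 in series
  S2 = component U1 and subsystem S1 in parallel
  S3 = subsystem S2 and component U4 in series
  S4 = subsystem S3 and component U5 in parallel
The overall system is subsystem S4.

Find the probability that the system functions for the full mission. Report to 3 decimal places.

R(U1) = exp(−0.0000421 × 5000) = 0.81018
R(U2) = exp(−0.0000373 × 5000) = 0.82986
R(U3) = exp(−0.0000549 × 5000) = 0.75995
R(U4) = exp(−0.0000256 × 5000) = 0.87985
R(U5) = exp(−0.0000103 × 5000) = 0.94980
Series (U2 and U3): 0.82986 × 0.75995 = 0.63065
Parallel (U1 and [0.63065]): 1 − (1 − 0.81018)(1 − 0.63065) = 0.92989
Series ([0.92989] and U4): 0.92989 × 0.87985 = 0.81816
Parallel ([0.81816] and U5): 1 − (1 − 0.81816)(1 − 0.94980) = 0.991

0.991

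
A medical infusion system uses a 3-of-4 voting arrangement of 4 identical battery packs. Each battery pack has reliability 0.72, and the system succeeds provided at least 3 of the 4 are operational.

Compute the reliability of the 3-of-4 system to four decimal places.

0.6868

R = Σ_{i=3}^{4} C(4,i) p^i (1−p)^{4−i} with p = 0.72
C(4,3)·0.72^3·0.28^1 = 0.418038
C(4,4)·0.72^4·0.28^0 = 0.268739
Sum = 0.6868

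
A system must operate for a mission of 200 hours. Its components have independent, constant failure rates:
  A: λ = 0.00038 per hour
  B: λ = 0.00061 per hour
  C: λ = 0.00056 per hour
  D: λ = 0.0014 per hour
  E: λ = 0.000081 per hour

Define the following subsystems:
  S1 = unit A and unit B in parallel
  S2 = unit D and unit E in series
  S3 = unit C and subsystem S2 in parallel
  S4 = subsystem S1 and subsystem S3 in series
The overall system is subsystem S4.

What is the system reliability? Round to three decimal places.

0.965

R(A) = exp(−0.00038 × 200) = 0.92682
R(B) = exp(−0.00061 × 200) = 0.88515
R(C) = exp(−0.00056 × 200) = 0.89404
R(D) = exp(−0.0014 × 200) = 0.75578
R(E) = exp(−0.000081 × 200) = 0.98393
Parallel (A and B): 1 − (1 − 0.92682)(1 − 0.88515) = 0.99160
Series (D and E): 0.75578 × 0.98393 = 0.74363
Parallel (C and [0.74363]): 1 − (1 − 0.89404)(1 − 0.74363) = 0.97284
Series ([0.99160] and [0.97284]): 0.99160 × 0.97284 = 0.965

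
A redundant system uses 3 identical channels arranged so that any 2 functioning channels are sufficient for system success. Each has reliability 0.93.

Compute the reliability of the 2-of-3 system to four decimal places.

0.9860

R = Σ_{i=2}^{3} C(3,i) p^i (1−p)^{3−i} with p = 0.93
C(3,2)·0.93^2·0.07^1 = 0.181629
C(3,3)·0.93^3·0.07^0 = 0.804357
Sum = 0.9860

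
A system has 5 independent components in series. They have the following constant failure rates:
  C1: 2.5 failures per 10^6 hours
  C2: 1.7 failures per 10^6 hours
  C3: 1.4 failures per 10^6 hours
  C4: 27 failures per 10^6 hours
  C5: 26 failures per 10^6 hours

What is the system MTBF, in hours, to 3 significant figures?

Series of exponential components: λ_sys = Σ λ_i
λ_sys = 0.0000025 + 0.0000017 + 0.0000014 + 0.000027 + 0.000026 = 5.8600e-05 /h
MTBF = 1 / λ_sys = 17100 h

17100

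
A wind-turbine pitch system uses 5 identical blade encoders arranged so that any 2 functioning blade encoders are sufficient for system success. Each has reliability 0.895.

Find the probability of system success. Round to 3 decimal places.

0.999

R = Σ_{i=2}^{5} C(5,i) p^i (1−p)^{5−i} with p = 0.895
C(5,2)·0.895^2·0.105^3 = 0.00927
C(5,3)·0.895^3·0.105^2 = 0.07904
C(5,4)·0.895^4·0.105^1 = 0.33686
C(5,5)·0.895^5·0.105^0 = 0.57427
Sum = 0.999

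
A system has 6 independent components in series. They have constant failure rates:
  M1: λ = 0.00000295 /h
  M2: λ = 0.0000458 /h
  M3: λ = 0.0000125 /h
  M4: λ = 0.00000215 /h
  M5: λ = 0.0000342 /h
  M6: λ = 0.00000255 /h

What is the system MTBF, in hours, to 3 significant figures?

9990

Series of exponential components: λ_sys = Σ λ_i
λ_sys = 0.00000295 + 0.0000458 + 0.0000125 + 0.00000215 + 0.0000342 + 0.00000255 = 1.0015e-04 /h
MTBF = 1 / λ_sys = 9990 h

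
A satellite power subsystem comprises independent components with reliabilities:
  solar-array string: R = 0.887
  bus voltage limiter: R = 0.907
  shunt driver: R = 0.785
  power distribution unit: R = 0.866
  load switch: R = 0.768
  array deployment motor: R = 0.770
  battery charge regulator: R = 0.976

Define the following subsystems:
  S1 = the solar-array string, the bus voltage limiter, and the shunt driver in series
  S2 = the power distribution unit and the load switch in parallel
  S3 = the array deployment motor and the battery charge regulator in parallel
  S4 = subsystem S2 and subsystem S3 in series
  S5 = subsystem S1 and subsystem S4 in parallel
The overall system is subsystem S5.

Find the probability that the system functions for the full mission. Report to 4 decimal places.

0.9866

Series (solar-array string, bus voltage limiter, and shunt driver): 0.887000 × 0.907000 × 0.785000 = 0.631540
Parallel (power distribution unit and load switch): 1 − (1 − 0.866000)(1 − 0.768000) = 0.968912
Parallel (array deployment motor and battery charge regulator): 1 − (1 − 0.770000)(1 − 0.976000) = 0.994480
Series ([0.968912] and [0.994480]): 0.968912 × 0.994480 = 0.963564
Parallel ([0.631540] and [0.963564]): 1 − (1 − 0.631540)(1 − 0.963564) = 0.9866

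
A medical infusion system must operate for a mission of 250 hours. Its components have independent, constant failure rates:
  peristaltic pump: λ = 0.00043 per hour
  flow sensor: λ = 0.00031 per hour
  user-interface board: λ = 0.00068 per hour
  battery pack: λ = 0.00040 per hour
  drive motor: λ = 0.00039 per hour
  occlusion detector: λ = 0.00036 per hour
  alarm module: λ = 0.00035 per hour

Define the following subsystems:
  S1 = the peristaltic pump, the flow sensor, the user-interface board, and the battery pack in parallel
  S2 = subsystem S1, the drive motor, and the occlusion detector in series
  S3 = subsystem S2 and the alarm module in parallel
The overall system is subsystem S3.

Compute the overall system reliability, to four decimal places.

R(peristaltic pump) = exp(−0.00043 × 250) = 0.898077
R(flow sensor) = exp(−0.00031 × 250) = 0.925427
R(user-interface board) = exp(−0.00068 × 250) = 0.843665
R(battery pack) = exp(−0.00040 × 250) = 0.904837
R(drive motor) = exp(−0.00039 × 250) = 0.907102
R(occlusion detector) = exp(−0.00036 × 250) = 0.913931
R(alarm module) = exp(−0.00035 × 250) = 0.916219
Parallel (peristaltic pump, flow sensor, user-interface board, and battery pack): 1 − (1 − 0.898077)(1 − 0.925427)(1 − 0.843665)(1 − 0.904837) = 0.999887
Series ([0.999887], drive motor, and occlusion detector): 0.999887 × 0.907102 × 0.913931 = 0.828935
Parallel ([0.828935] and alarm module): 1 − (1 − 0.828935)(1 − 0.916219) = 0.9857

0.9857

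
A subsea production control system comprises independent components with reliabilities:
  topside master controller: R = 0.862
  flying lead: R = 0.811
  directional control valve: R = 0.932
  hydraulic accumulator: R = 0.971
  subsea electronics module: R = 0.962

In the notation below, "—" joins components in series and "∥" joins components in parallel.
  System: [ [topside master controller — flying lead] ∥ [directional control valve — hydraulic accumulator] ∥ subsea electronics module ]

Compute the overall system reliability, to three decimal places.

0.999

Series (topside master controller and flying lead): 0.86200 × 0.81100 = 0.69908
Series (directional control valve and hydraulic accumulator): 0.93200 × 0.97100 = 0.90497
Parallel ([0.69908], [0.90497], and subsea electronics module): 1 − (1 − 0.69908)(1 − 0.90497)(1 − 0.96200) = 0.999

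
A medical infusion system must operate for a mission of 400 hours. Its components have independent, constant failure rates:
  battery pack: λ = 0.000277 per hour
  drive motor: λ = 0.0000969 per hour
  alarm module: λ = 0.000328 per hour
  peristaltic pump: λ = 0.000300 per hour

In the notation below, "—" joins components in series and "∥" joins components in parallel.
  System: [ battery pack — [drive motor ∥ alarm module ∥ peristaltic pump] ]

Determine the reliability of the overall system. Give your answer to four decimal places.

R(battery pack) = exp(−0.000277 × 400) = 0.895118
R(drive motor) = exp(−0.0000969 × 400) = 0.961982
R(alarm module) = exp(−0.000328 × 400) = 0.877042
R(peristaltic pump) = exp(−0.000300 × 400) = 0.886920
Parallel (drive motor, alarm module, and peristaltic pump): 1 − (1 − 0.961982)(1 − 0.877042)(1 − 0.886920) = 0.999471
Series (battery pack and [0.999471]): 0.895118 × 0.999471 = 0.8946

0.8946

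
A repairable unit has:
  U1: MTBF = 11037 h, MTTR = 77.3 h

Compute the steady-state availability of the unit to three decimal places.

A(U1) = MTBF/(MTBF+MTTR) = 11037/(11037+77.3) = 0.993

0.993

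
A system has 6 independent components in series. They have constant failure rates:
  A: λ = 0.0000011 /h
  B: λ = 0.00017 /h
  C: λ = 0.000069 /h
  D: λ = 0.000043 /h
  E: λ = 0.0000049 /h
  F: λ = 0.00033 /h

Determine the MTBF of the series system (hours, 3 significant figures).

1620

Series of exponential components: λ_sys = Σ λ_i
λ_sys = 0.0000011 + 0.00017 + 0.000069 + 0.000043 + 0.0000049 + 0.00033 = 6.1800e-04 /h
MTBF = 1 / λ_sys = 1620 h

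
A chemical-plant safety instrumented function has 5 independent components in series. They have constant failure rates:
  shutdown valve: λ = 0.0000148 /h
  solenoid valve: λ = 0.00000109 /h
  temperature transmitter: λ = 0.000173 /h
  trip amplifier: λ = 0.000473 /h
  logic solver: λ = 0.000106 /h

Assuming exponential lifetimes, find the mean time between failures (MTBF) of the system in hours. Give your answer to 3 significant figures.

1300

Series of exponential components: λ_sys = Σ λ_i
λ_sys = 0.0000148 + 0.00000109 + 0.000173 + 0.000473 + 0.000106 = 7.6789e-04 /h
MTBF = 1 / λ_sys = 1300 h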